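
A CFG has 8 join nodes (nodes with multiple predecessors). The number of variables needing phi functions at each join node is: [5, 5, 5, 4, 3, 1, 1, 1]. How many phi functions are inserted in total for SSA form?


Total phi functions = sum of phi functions at each join node
= 5 + 5 + 5 + 4 + 3 + 1 + 1 + 1 = 25

25


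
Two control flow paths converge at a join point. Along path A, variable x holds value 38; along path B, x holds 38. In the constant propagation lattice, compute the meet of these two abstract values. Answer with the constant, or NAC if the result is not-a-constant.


Meet operation: if both paths give the same constant, result is that constant; if they differ, result is NAC (not-a-constant).
Path A: 38, Path B: 38 -> equal
Result: constant -> 38

38


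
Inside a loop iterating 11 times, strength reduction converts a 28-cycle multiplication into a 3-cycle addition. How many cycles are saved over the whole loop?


Per-iteration saving = 28 - 3 = 25
Total saved = 11 * 25 = 275

275


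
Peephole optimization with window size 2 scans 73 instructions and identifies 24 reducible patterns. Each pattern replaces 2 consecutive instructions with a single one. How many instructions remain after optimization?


Each match removes 1 instructions.
Total removed = 24 * 1 = 24
Remaining = 73 - 24 = 49

49


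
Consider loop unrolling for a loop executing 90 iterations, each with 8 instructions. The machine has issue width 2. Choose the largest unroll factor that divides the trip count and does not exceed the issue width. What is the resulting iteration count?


Largest divisor of 90 <= 2 is 2
New iterations = 90 / 2 = 45

45


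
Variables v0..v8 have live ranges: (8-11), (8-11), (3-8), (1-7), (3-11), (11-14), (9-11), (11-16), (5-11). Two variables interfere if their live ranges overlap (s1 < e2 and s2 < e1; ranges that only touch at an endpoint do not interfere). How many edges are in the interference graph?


Check all pairs for overlapping intervals.
Two intervals (s1,e1) and (s2,e2) overlap if s1 < e2 and s2 < e1.
v0 (8-11) vs v1..v8: overlaps v1, v4, v6, v8 -> 4
v1 (8-11) vs v2..v8: overlaps v4, v6, v8 -> 3
v2 (3-8) vs v3..v8: overlaps v3, v4, v8 -> 3
v3 (1-7) vs v4..v8: overlaps v4, v8 -> 2
v4 (3-11) vs v5..v8: overlaps v6, v8 -> 2
v5 (11-14) vs v6..v8: overlaps v7 -> 1
v6 (9-11) vs v7..v8: overlaps v8 -> 1
v7 (11-16) vs v8: overlaps none -> 0
Total overlapping pairs = 4 + 3 + 3 + 2 + 2 + 1 + 1 + 0 = 16

16


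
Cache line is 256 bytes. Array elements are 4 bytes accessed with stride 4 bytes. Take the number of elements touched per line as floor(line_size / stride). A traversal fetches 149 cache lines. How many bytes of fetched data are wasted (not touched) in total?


Elements per line = floor(256 / 4) = 64
Bytes used per line = 64 * 4 = 256
Wasted per line = 256 - 256 = 0
Total wasted = 0 * 149 = 0

0


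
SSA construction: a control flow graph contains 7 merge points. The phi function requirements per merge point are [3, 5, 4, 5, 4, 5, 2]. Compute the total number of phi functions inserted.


Total phi functions = sum of phi functions at each join node
= 3 + 5 + 4 + 5 + 4 + 5 + 2 = 28

28


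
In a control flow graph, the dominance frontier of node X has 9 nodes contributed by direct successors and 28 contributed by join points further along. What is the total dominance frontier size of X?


DF(X) = direct successor contributions + join point contributions
= 9 + 28 = 37

37


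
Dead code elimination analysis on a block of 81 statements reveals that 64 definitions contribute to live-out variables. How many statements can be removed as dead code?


Dead code = total statements - live definitions
= 81 - 64 = 17

17


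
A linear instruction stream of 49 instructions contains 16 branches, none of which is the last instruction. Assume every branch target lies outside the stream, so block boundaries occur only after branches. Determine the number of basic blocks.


With no in-sequence branch targets, the leaders are the first instruction plus the instruction after each branch.
Number of basic blocks = branches + 1
= 16 + 1 = 17

17


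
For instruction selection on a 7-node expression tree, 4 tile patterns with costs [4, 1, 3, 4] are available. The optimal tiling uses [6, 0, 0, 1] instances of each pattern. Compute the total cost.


Total cost = sum(count_i * cost_i)
= 6*4 + 0*1 + 0*3 + 1*4
= 28

28


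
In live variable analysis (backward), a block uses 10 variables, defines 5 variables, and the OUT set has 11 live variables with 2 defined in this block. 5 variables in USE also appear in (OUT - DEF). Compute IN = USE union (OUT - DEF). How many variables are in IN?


OUT - DEF: 11 - 2 = 9
|IN| = |USE| + |OUT - DEF| - |USE ∩ (OUT - DEF)| = 10 + 9 - 5 = 14

14


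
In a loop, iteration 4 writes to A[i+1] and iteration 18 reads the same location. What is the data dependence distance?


Distance = read iteration - write iteration
= 18 - 4 = 14

14


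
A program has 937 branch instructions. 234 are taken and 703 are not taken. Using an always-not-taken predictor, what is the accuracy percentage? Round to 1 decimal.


Predictor: always-not-taken
Correct predictions = 703
Accuracy = 703 / 937 * 100 = 75.0%

75.0


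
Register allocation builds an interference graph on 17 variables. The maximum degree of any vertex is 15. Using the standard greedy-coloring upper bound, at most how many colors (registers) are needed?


Greedy coloring never needs more than (max_degree + 1) colors: when coloring a vertex, at most max_degree neighbors are already colored.
Upper bound = 15 + 1 = 16

16


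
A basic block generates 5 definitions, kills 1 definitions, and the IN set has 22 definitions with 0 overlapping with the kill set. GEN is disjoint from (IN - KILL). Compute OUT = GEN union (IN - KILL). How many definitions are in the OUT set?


IN - KILL: 22 - 0 = 22 surviving definitions
OUT = GEN + surviving = 5 + 22 = 27

27


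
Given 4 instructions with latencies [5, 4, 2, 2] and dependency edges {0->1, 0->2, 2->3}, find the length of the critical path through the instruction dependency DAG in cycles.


Compute longest path through dependency graph: dist(Ik) = max over predecessors of dist + latency(Ik).
dist(I0) = latency 5 = 5
dist(I1) = dist(I0) + 4 = 5 + 4 = 9
dist(I2) = dist(I0) + 2 = 5 + 2 = 7
dist(I3) = dist(I2) + 2 = 7 + 2 = 9
Critical path = max dist = 9

9


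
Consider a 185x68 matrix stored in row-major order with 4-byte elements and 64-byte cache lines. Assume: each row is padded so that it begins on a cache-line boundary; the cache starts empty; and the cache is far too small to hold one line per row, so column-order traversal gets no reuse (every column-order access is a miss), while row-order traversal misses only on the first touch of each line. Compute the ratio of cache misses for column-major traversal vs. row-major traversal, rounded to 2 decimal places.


Each row occupies 68 * 4 = 272 bytes and starts on a line boundary, so it spans ceil(272 / 64) = 5 cache lines.
Row-major traversal misses (one per line touched): 185 * ceil(68 * 4 / 64) = 925
Column-major traversal misses (no reuse, every access misses): 185 * 68 = 12580
Ratio = 12580 / 925 = 13.6

13.6


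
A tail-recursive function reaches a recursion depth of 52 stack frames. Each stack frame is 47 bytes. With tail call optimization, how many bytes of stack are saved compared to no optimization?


Without TCO: 52 * 47 = 2444 bytes
With TCO: reuse 1 frame = 47 bytes
Savings = 2444 - 47 = 2397

2397


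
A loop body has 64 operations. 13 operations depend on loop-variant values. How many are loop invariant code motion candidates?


Invariant candidates = total - loop-dependent
= 64 - 13 = 51

51


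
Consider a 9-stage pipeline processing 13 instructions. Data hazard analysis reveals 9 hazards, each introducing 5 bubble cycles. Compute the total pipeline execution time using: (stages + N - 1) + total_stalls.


Base cycles = 9 + 13 - 1 = 21
Total stalls = 9 * 5 = 45
Total = 21 + 45 = 66

66


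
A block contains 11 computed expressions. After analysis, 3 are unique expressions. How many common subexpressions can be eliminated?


CSE count = total expressions - unique expressions
= 11 - 3 = 8

8


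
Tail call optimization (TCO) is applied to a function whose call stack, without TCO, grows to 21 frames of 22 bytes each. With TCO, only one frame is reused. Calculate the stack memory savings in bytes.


Without TCO: 21 * 22 = 462 bytes
With TCO: reuse 1 frame = 22 bytes
Savings = 462 - 22 = 440

440


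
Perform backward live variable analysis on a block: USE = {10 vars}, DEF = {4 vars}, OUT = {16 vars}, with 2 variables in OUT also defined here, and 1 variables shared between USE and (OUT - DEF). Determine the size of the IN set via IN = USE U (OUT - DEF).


OUT - DEF: 16 - 2 = 14
|IN| = |USE| + |OUT - DEF| - |USE ∩ (OUT - DEF)| = 10 + 14 - 1 = 23

23


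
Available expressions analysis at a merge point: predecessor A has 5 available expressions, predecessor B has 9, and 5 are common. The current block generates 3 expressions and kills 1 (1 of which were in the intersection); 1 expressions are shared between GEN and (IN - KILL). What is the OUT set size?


IN = intersection of predecessors = 5
IN - KILL = 5 - 1 = 4
|OUT| = |GEN| + |IN - KILL| - |GEN ∩ (IN - KILL)| = 3 + 4 - 1 = 6

6


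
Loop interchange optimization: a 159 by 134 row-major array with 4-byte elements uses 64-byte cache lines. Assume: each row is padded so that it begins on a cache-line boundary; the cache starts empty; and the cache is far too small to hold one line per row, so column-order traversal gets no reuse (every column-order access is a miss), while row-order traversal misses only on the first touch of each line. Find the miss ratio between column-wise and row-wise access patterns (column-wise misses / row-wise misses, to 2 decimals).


Each row occupies 134 * 4 = 536 bytes and starts on a line boundary, so it spans ceil(536 / 64) = 9 cache lines.
Row-major traversal misses (one per line touched): 159 * ceil(134 * 4 / 64) = 1431
Column-major traversal misses (no reuse, every access misses): 159 * 134 = 21306
Ratio = 21306 / 1431 = 14.89

14.89


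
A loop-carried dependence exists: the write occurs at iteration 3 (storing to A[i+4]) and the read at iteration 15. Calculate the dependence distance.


Distance = read iteration - write iteration
= 15 - 3 = 12

12


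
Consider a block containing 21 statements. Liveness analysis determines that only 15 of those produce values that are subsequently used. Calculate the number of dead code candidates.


Dead code = total statements - live definitions
= 21 - 15 = 6

6


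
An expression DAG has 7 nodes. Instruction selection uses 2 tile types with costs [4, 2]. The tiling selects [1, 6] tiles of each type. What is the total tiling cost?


Total cost = sum(count_i * cost_i)
= 1*4 + 6*2
= 16

16


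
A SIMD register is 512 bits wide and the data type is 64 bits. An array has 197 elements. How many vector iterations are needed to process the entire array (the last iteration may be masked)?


Width = 512 / 64 = 8 elements per vector op
Iterations = ceil(197 / 8) = 25

25


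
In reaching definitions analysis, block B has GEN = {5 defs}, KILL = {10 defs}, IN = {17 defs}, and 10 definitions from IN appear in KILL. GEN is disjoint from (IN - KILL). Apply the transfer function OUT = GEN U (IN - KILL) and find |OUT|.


IN - KILL: 17 - 10 = 7 surviving definitions
OUT = GEN + surviving = 5 + 7 = 12

12


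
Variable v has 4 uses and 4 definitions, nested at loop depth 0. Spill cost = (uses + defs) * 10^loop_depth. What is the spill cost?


uses + defs = 4 + 4 = 8
10^0 = 1
Spill cost = 8 * 1 = 8

8


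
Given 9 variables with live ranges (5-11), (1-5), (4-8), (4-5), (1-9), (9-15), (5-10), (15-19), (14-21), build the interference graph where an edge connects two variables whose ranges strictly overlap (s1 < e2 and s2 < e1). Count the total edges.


Check all pairs for overlapping intervals.
Two intervals (s1,e1) and (s2,e2) overlap if s1 < e2 and s2 < e1.
v0 (5-11) vs v1..v8: overlaps v2, v4, v5, v6 -> 4
v1 (1-5) vs v2..v8: overlaps v2, v3, v4 -> 3
v2 (4-8) vs v3..v8: overlaps v3, v4, v6 -> 3
v3 (4-5) vs v4..v8: overlaps v4 -> 1
v4 (1-9) vs v5..v8: overlaps v6 -> 1
v5 (9-15) vs v6..v8: overlaps v6, v8 -> 2
v6 (5-10) vs v7..v8: overlaps none -> 0
v7 (15-19) vs v8: overlaps v8 -> 1
Total overlapping pairs = 4 + 3 + 3 + 1 + 1 + 2 + 0 + 1 = 15

15


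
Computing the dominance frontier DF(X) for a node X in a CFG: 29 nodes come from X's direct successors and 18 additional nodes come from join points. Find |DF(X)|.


DF(X) = direct successor contributions + join point contributions
= 29 + 18 = 47

47


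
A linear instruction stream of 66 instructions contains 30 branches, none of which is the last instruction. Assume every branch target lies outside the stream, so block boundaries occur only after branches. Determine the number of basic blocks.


With no in-sequence branch targets, the leaders are the first instruction plus the instruction after each branch.
Number of basic blocks = branches + 1
= 30 + 1 = 31

31


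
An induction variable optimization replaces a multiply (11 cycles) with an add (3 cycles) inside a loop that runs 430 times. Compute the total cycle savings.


Per-iteration saving = 11 - 3 = 8
Total saved = 430 * 8 = 3440

3440


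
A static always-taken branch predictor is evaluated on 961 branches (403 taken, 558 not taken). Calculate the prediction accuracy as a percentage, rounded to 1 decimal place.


Predictor: always-taken
Correct predictions = 403
Accuracy = 403 / 961 * 100 = 41.9%

41.9


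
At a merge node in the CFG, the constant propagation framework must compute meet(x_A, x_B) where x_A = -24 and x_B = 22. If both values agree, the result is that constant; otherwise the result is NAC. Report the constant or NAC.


Meet operation: if both paths give the same constant, result is that constant; if they differ, result is NAC (not-a-constant).
Path A: -24, Path B: 22 -> differ
Result: not-a-constant -> NAC

NAC


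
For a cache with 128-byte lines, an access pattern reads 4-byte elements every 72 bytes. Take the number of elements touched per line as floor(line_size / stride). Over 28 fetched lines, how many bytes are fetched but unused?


Elements per line = floor(128 / 72) = 1
Bytes used per line = 1 * 4 = 4
Wasted per line = 128 - 4 = 124
Total wasted = 124 * 28 = 3472

3472


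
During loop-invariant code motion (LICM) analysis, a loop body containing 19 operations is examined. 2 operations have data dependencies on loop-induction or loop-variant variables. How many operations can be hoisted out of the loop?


Invariant candidates = total - loop-dependent
= 19 - 2 = 17

17


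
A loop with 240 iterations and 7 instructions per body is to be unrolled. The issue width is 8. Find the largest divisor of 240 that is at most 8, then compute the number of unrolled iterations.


Largest divisor of 240 <= 8 is 8
New iterations = 240 / 8 = 30

30


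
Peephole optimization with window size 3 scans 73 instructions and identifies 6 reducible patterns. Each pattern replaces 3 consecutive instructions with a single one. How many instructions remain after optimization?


Each match removes 2 instructions.
Total removed = 6 * 2 = 12
Remaining = 73 - 12 = 61

61


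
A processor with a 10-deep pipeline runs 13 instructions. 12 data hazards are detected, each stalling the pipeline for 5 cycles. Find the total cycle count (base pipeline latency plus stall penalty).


Base cycles = 10 + 13 - 1 = 22
Total stalls = 12 * 5 = 60
Total = 22 + 60 = 82

82


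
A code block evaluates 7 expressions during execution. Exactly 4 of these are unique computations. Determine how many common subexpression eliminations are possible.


CSE count = total expressions - unique expressions
= 7 - 4 = 3

3


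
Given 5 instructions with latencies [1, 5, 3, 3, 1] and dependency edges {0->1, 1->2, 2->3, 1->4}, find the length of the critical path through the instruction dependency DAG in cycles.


Compute longest path through dependency graph: dist(Ik) = max over predecessors of dist + latency(Ik).
dist(I0) = latency 1 = 1
dist(I1) = dist(I0) + 5 = 1 + 5 = 6
dist(I2) = dist(I1) + 3 = 6 + 3 = 9
dist(I3) = dist(I2) + 3 = 9 + 3 = 12
dist(I4) = dist(I1) + 1 = 6 + 1 = 7
Critical path = max dist = 12

12


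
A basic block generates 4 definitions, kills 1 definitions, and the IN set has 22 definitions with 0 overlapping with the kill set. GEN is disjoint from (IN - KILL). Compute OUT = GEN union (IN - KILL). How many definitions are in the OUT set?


IN - KILL: 22 - 0 = 22 surviving definitions
OUT = GEN + surviving = 4 + 22 = 26

26


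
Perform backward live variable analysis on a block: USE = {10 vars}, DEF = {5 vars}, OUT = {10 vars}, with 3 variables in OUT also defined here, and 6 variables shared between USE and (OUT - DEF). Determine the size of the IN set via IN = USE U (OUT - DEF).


OUT - DEF: 10 - 3 = 7
|IN| = |USE| + |OUT - DEF| - |USE ∩ (OUT - DEF)| = 10 + 7 - 6 = 11

11


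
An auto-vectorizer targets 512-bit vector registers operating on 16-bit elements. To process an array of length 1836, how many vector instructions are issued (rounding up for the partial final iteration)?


Width = 512 / 16 = 32 elements per vector op
Iterations = ceil(1836 / 32) = 58

58


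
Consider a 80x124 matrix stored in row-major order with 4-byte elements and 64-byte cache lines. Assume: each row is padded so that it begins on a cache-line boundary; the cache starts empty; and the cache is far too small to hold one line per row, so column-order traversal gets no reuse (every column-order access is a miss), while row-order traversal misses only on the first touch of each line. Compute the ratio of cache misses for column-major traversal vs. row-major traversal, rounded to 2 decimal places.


Each row occupies 124 * 4 = 496 bytes and starts on a line boundary, so it spans ceil(496 / 64) = 8 cache lines.
Row-major traversal misses (one per line touched): 80 * ceil(124 * 4 / 64) = 640
Column-major traversal misses (no reuse, every access misses): 80 * 124 = 9920
Ratio = 9920 / 640 = 15.5

15.5


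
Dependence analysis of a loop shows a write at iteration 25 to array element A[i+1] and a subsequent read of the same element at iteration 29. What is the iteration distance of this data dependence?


Distance = read iteration - write iteration
= 29 - 25 = 4

4


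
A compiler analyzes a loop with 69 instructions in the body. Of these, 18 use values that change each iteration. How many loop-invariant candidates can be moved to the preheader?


Invariant candidates = total - loop-dependent
= 69 - 18 = 51

51


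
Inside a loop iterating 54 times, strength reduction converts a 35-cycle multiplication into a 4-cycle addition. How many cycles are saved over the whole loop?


Per-iteration saving = 35 - 4 = 31
Total saved = 54 * 31 = 1674

1674


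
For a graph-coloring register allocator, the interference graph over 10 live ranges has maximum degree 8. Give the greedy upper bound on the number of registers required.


Greedy coloring never needs more than (max_degree + 1) colors: when coloring a vertex, at most max_degree neighbors are already colored.
Upper bound = 8 + 1 = 9

9


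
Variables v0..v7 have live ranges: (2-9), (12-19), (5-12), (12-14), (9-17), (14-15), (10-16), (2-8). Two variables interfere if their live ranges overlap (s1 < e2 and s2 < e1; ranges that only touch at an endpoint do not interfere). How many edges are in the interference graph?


Check all pairs for overlapping intervals.
Two intervals (s1,e1) and (s2,e2) overlap if s1 < e2 and s2 < e1.
v0 (2-9) vs v1..v7: overlaps v2, v7 -> 2
v1 (12-19) vs v2..v7: overlaps v3, v4, v5, v6 -> 4
v2 (5-12) vs v3..v7: overlaps v4, v6, v7 -> 3
v3 (12-14) vs v4..v7: overlaps v4, v6 -> 2
v4 (9-17) vs v5..v7: overlaps v5, v6 -> 2
v5 (14-15) vs v6..v7: overlaps v6 -> 1
v6 (10-16) vs v7: overlaps none -> 0
Total overlapping pairs = 2 + 4 + 3 + 2 + 2 + 1 + 0 = 14

14


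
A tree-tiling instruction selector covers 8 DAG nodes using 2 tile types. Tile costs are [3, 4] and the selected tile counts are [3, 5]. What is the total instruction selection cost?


Total cost = sum(count_i * cost_i)
= 3*3 + 5*4
= 29

29


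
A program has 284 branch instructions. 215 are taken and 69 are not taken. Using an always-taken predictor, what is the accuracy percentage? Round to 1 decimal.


Predictor: always-taken
Correct predictions = 215
Accuracy = 215 / 284 * 100 = 75.7%

75.7


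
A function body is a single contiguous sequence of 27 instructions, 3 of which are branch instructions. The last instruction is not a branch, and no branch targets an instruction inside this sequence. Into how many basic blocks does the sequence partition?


With no in-sequence branch targets, the leaders are the first instruction plus the instruction after each branch.
Number of basic blocks = branches + 1
= 3 + 1 = 4

4


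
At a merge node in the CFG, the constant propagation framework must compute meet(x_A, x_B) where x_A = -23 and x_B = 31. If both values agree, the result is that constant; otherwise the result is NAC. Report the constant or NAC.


Meet operation: if both paths give the same constant, result is that constant; if they differ, result is NAC (not-a-constant).
Path A: -23, Path B: 31 -> differ
Result: not-a-constant -> NAC

NAC


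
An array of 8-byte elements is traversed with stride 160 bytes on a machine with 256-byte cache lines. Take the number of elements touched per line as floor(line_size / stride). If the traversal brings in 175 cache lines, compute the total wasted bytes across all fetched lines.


Elements per line = floor(256 / 160) = 1
Bytes used per line = 1 * 8 = 8
Wasted per line = 256 - 8 = 248
Total wasted = 248 * 175 = 43400

43400


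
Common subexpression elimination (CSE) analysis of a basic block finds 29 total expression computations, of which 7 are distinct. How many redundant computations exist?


CSE count = total expressions - unique expressions
= 29 - 7 = 22

22


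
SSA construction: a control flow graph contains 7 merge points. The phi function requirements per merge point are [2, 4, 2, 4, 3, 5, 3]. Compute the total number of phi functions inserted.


Total phi functions = sum of phi functions at each join node
= 2 + 4 + 2 + 4 + 3 + 5 + 3 = 23

23


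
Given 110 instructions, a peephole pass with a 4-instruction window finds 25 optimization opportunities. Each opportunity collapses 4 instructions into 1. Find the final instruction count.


Each match removes 3 instructions.
Total removed = 25 * 3 = 75
Remaining = 110 - 75 = 35

35


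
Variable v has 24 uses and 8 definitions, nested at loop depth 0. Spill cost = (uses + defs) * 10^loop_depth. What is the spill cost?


uses + defs = 24 + 8 = 32
10^0 = 1
Spill cost = 32 * 1 = 32

32


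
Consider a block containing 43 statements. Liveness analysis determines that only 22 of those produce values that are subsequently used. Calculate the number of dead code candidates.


Dead code = total statements - live definitions
= 43 - 22 = 21

21


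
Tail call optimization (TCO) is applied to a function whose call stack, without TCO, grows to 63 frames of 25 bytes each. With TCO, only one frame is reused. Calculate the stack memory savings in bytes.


Without TCO: 63 * 25 = 1575 bytes
With TCO: reuse 1 frame = 25 bytes
Savings = 1575 - 25 = 1550

1550


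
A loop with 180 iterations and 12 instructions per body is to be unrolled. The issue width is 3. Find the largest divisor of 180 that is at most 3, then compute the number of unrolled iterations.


Largest divisor of 180 <= 3 is 3
New iterations = 180 / 3 = 60

60


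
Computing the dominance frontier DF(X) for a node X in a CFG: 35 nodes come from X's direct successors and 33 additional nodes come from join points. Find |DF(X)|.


DF(X) = direct successor contributions + join point contributions
= 35 + 33 = 68

68


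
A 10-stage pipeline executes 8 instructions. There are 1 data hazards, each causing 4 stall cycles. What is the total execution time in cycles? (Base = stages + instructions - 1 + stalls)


Base cycles = 10 + 8 - 1 = 17
Total stalls = 1 * 4 = 4
Total = 17 + 4 = 21

21


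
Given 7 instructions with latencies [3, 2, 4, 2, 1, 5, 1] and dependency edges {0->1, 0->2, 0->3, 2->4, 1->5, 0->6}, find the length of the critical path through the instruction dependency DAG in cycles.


Compute longest path through dependency graph: dist(Ik) = max over predecessors of dist + latency(Ik).
dist(I0) = latency 3 = 3
dist(I1) = dist(I0) + 2 = 3 + 2 = 5
dist(I2) = dist(I0) + 4 = 3 + 4 = 7
dist(I3) = dist(I0) + 2 = 3 + 2 = 5
dist(I4) = dist(I2) + 1 = 7 + 1 = 8
dist(I5) = dist(I1) + 5 = 5 + 5 = 10
dist(I6) = dist(I0) + 1 = 3 + 1 = 4
Critical path = max dist = 10

10


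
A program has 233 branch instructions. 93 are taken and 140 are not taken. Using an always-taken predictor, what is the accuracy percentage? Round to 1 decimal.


Predictor: always-taken
Correct predictions = 93
Accuracy = 93 / 233 * 100 = 39.9%

39.9


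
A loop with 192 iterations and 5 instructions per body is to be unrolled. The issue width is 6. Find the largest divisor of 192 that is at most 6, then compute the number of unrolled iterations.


Largest divisor of 192 <= 6 is 6
New iterations = 192 / 6 = 32

32


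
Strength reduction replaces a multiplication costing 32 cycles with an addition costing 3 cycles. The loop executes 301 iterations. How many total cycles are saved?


Per-iteration saving = 32 - 3 = 29
Total saved = 301 * 29 = 8729

8729


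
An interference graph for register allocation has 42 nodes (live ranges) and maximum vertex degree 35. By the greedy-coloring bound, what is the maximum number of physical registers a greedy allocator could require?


Greedy coloring never needs more than (max_degree + 1) colors: when coloring a vertex, at most max_degree neighbors are already colored.
Upper bound = 35 + 1 = 36

36


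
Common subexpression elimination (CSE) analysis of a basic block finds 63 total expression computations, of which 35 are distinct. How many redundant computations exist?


CSE count = total expressions - unique expressions
= 63 - 35 = 28

28


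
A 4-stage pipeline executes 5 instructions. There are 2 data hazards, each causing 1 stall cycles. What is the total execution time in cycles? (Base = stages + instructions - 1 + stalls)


Base cycles = 4 + 5 - 1 = 8
Total stalls = 2 * 1 = 2
Total = 8 + 2 = 10

10


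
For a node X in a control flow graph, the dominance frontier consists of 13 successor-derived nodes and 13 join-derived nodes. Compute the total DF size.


DF(X) = direct successor contributions + join point contributions
= 13 + 13 = 26

26


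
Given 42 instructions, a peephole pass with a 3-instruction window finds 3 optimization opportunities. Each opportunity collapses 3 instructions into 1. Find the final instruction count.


Each match removes 2 instructions.
Total removed = 3 * 2 = 6
Remaining = 42 - 6 = 36

36


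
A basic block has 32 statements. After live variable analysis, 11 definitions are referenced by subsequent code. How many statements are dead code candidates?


Dead code = total statements - live definitions
= 32 - 11 = 21

21


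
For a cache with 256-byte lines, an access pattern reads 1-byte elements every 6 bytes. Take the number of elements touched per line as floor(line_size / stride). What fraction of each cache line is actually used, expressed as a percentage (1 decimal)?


Elements per cache line = floor(256 / 6) = 42
Bytes used = 42 * 1 = 42
Utilization = 42 / 256 * 100 = 16.4%

16.4


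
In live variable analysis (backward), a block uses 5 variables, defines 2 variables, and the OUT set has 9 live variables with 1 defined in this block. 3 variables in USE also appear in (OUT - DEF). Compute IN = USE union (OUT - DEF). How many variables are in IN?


OUT - DEF: 9 - 1 = 8
|IN| = |USE| + |OUT - DEF| - |USE ∩ (OUT - DEF)| = 5 + 8 - 3 = 10

10


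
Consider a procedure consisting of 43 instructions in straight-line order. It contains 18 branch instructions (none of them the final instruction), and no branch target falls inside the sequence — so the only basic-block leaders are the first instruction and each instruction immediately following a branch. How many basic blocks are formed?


With no in-sequence branch targets, the leaders are the first instruction plus the instruction after each branch.
Number of basic blocks = branches + 1
= 18 + 1 = 19

19


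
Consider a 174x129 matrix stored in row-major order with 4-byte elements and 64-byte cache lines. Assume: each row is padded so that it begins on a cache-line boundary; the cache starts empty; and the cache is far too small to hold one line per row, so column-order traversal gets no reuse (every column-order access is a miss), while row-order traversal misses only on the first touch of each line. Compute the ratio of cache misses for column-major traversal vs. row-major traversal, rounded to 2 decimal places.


Each row occupies 129 * 4 = 516 bytes and starts on a line boundary, so it spans ceil(516 / 64) = 9 cache lines.
Row-major traversal misses (one per line touched): 174 * ceil(129 * 4 / 64) = 1566
Column-major traversal misses (no reuse, every access misses): 174 * 129 = 22446
Ratio = 22446 / 1566 = 14.33

14.33


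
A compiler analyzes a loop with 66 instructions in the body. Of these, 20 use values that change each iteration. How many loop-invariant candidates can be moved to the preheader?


Invariant candidates = total - loop-dependent
= 66 - 20 = 46

46


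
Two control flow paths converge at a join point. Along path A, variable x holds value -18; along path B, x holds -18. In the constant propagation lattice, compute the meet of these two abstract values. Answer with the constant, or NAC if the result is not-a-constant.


Meet operation: if both paths give the same constant, result is that constant; if they differ, result is NAC (not-a-constant).
Path A: -18, Path B: -18 -> equal
Result: constant -> -18

-18


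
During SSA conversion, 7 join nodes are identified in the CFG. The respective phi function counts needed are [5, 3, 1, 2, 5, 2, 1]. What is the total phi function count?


Total phi functions = sum of phi functions at each join node
= 5 + 3 + 1 + 2 + 5 + 2 + 1 = 19

19


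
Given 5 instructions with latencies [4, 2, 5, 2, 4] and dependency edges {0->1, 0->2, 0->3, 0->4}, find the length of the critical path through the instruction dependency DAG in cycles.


Compute longest path through dependency graph: dist(Ik) = max over predecessors of dist + latency(Ik).
dist(I0) = latency 4 = 4
dist(I1) = dist(I0) + 2 = 4 + 2 = 6
dist(I2) = dist(I0) + 5 = 4 + 5 = 9
dist(I3) = dist(I0) + 2 = 4 + 2 = 6
dist(I4) = dist(I0) + 4 = 4 + 4 = 8
Critical path = max dist = 9

9


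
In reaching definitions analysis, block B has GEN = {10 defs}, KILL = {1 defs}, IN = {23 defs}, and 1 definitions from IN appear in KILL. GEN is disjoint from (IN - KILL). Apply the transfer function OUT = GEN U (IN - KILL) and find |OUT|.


IN - KILL: 23 - 1 = 22 surviving definitions
OUT = GEN + surviving = 10 + 22 = 32

32


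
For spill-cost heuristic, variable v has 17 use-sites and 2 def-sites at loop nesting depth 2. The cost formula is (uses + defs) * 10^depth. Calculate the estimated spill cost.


uses + defs = 17 + 2 = 19
10^2 = 100
Spill cost = 19 * 100 = 1900

1900


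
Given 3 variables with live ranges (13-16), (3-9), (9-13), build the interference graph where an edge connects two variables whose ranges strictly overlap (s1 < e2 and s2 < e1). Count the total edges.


Check all pairs for overlapping intervals.
Two intervals (s1,e1) and (s2,e2) overlap if s1 < e2 and s2 < e1.
v0 (13-16) vs v1..v2: overlaps none -> 0
v1 (3-9) vs v2: overlaps none -> 0
Total overlapping pairs = 0 + 0 = 0

0


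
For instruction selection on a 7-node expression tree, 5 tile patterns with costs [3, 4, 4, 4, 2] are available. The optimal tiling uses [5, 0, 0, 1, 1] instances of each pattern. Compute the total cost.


Total cost = sum(count_i * cost_i)
= 5*3 + 0*4 + 0*4 + 1*4 + 1*2
= 21

21


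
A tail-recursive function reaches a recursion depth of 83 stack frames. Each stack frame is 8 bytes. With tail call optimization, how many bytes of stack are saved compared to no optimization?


Without TCO: 83 * 8 = 664 bytes
With TCO: reuse 1 frame = 8 bytes
Savings = 664 - 8 = 656

656


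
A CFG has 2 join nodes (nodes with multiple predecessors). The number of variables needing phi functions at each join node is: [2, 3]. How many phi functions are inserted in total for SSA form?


Total phi functions = sum of phi functions at each join node
= 2 + 3 = 5

5


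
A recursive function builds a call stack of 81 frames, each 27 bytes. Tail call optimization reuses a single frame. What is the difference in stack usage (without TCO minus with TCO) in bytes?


Without TCO: 81 * 27 = 2187 bytes
With TCO: reuse 1 frame = 27 bytes
Savings = 2187 - 27 = 2160

2160


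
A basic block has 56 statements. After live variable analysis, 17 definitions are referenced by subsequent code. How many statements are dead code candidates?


Dead code = total statements - live definitions
= 56 - 17 = 39

39


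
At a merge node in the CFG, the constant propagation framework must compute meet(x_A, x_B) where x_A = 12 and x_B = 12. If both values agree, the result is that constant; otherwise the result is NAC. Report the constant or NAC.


Meet operation: if both paths give the same constant, result is that constant; if they differ, result is NAC (not-a-constant).
Path A: 12, Path B: 12 -> equal
Result: constant -> 12

12


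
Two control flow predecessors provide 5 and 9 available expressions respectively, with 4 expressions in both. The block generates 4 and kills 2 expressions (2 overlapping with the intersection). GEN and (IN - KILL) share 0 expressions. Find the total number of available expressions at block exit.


IN = intersection of predecessors = 4
IN - KILL = 4 - 2 = 2
|OUT| = |GEN| + |IN - KILL| - |GEN ∩ (IN - KILL)| = 4 + 2 - 0 = 6

6


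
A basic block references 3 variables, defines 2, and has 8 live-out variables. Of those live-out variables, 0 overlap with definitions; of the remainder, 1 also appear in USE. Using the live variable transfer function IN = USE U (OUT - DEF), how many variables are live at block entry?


OUT - DEF: 8 - 0 = 8
|IN| = |USE| + |OUT - DEF| - |USE ∩ (OUT - DEF)| = 3 + 8 - 1 = 10

10


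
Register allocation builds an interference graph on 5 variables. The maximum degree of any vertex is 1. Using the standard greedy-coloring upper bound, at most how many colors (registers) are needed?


Greedy coloring never needs more than (max_degree + 1) colors: when coloring a vertex, at most max_degree neighbors are already colored.
Upper bound = 1 + 1 = 2

2


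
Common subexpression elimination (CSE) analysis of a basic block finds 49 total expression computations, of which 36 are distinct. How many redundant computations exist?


CSE count = total expressions - unique expressions
= 49 - 36 = 13

13


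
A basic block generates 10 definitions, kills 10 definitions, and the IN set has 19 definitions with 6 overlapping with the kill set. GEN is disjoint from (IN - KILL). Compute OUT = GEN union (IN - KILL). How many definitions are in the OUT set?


IN - KILL: 19 - 6 = 13 surviving definitions
OUT = GEN + surviving = 10 + 13 = 23

23


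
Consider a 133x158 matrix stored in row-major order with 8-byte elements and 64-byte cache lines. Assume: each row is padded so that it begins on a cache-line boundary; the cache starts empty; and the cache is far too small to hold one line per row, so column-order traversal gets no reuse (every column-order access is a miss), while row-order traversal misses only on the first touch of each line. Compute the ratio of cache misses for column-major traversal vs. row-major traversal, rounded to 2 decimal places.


Each row occupies 158 * 8 = 1264 bytes and starts on a line boundary, so it spans ceil(1264 / 64) = 20 cache lines.
Row-major traversal misses (one per line touched): 133 * ceil(158 * 8 / 64) = 2660
Column-major traversal misses (no reuse, every access misses): 133 * 158 = 21014
Ratio = 21014 / 2660 = 7.9

7.9


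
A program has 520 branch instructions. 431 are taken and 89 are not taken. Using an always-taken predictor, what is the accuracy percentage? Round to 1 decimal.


Predictor: always-taken
Correct predictions = 431
Accuracy = 431 / 520 * 100 = 82.9%

82.9


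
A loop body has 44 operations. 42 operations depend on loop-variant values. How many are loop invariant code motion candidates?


Invariant candidates = total - loop-dependent
= 44 - 42 = 2

2


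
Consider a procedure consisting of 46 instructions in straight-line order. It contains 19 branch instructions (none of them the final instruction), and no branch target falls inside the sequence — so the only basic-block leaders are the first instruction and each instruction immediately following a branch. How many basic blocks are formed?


With no in-sequence branch targets, the leaders are the first instruction plus the instruction after each branch.
Number of basic blocks = branches + 1
= 19 + 1 = 20

20


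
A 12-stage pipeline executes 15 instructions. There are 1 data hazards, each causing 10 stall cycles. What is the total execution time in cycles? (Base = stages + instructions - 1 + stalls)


Base cycles = 12 + 15 - 1 = 26
Total stalls = 1 * 10 = 10
Total = 26 + 10 = 36

36


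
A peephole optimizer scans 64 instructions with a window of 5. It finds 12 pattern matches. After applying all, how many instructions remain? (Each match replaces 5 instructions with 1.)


Each match removes 4 instructions.
Total removed = 12 * 4 = 48
Remaining = 64 - 48 = 16

16


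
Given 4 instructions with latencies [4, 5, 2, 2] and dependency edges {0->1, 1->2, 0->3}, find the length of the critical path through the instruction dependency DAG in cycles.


Compute longest path through dependency graph: dist(Ik) = max over predecessors of dist + latency(Ik).
dist(I0) = latency 4 = 4
dist(I1) = dist(I0) + 5 = 4 + 5 = 9
dist(I2) = dist(I1) + 2 = 9 + 2 = 11
dist(I3) = dist(I0) + 2 = 4 + 2 = 6
Critical path = max dist = 11

11


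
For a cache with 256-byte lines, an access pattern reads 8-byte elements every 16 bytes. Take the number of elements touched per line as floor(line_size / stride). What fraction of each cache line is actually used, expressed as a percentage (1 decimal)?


Elements per cache line = floor(256 / 16) = 16
Bytes used = 16 * 8 = 128
Utilization = 128 / 256 * 100 = 50.0%

50.0


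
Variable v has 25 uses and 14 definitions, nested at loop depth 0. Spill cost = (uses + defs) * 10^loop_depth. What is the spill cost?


uses + defs = 25 + 14 = 39
10^0 = 1
Spill cost = 39 * 1 = 39

39


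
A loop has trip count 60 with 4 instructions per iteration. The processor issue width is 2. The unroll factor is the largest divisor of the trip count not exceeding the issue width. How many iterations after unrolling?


Largest divisor of 60 <= 2 is 2
New iterations = 60 / 2 = 30

30


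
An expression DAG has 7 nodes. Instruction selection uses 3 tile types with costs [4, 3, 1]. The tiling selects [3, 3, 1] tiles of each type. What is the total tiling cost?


Total cost = sum(count_i * cost_i)
= 3*4 + 3*3 + 1*1
= 22

22


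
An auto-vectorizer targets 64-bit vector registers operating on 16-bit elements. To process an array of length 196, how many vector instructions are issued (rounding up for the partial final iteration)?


Width = 64 / 16 = 4 elements per vector op
Iterations = ceil(196 / 4) = 49

49
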